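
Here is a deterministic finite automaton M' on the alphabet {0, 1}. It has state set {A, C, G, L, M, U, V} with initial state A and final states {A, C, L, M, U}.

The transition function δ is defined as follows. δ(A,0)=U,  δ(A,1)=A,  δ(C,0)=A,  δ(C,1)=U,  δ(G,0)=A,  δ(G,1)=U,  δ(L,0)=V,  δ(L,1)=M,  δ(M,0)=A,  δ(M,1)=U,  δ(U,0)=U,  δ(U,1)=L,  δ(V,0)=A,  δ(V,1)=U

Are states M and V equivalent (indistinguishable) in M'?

Reachable states from the start: {A,L,M,U,V}. Unreachable: {C,G} — drop them.
Start with accepting vs non-accepting: {A,L,M,U} | {V}.
Refine {A,L,M,U} on symbol 0: members go to different blocks, giving {A,M,U} and {L}.
Refine {A,M,U} on symbol 1: members go to different blocks, giving {A,M} and {U}.
Split {A,M} by δ(·,0) → {M} and {A}.
Stable partition: {M} | {V} | {L} | {U} | {A} — 5 equivalence classes.
M and V end up in different blocks, so they are distinguishable. For instance, the string 'ε' is accepted from only M.

No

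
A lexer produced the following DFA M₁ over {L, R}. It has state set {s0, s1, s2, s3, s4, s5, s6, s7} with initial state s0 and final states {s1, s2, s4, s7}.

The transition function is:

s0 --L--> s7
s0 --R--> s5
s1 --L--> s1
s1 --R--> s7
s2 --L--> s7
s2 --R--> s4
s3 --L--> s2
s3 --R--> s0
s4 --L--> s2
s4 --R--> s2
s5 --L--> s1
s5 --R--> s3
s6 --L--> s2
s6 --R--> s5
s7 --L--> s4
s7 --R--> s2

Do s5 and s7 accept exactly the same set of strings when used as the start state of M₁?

First remove the unreachable states {s6}; 7 states remain.
P0 = {s1,s2,s4,s7} | {s0,s3,s5}.
The partition is now stable with 2 blocks: {s1,s2,s4,s7} | {s0,s3,s5}.
s5 and s7 end up in different blocks, so they are distinguishable. For instance, the string 'ε' is accepted from only s7.

No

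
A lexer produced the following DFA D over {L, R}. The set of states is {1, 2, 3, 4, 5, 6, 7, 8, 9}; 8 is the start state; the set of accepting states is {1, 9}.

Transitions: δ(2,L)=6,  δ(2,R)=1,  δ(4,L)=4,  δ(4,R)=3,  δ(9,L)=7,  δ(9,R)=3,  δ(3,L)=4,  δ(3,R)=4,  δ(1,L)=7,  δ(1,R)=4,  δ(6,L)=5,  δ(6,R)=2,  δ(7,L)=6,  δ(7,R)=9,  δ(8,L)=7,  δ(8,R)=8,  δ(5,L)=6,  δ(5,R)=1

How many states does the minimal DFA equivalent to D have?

5

All states are reachable from the start state.
Initial partition by acceptance: {1,9} | {2,3,4,5,6,7,8}.
Refine {2,3,4,5,6,7,8} on symbol R: members go to different blocks, giving {3,4,6,8} and {2,5,7}.
On input L, block {3,4,6,8} splits into {3,4} and {6,8}.
Split {6,8} by δ(·,R) → {6} and {8}.
The partition is now stable with 5 blocks: {1,9} | {3,4} | {2,5,7} | {6} | {8}.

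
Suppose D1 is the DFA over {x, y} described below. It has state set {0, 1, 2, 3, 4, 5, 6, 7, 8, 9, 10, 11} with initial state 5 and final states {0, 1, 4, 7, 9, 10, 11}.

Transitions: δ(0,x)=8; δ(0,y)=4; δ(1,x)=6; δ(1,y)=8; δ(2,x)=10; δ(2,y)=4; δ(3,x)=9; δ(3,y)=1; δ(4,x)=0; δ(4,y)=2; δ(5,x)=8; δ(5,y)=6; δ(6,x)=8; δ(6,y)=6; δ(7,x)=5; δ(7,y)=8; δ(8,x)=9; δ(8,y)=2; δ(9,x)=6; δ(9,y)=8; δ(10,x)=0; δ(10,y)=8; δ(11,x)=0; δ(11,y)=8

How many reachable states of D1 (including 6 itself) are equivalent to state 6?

First remove the unreachable states {1,3,7,11}; 8 states remain.
P0 = {0,4,9,10} | {2,5,6,8}.
Split {0,4,9,10} by δ(·,x) → {0,9} and {4,10}.
On input y, block {0,9} splits into {0} and {9}.
Refine {2,5,6,8} on symbol x: members go to different blocks, giving {5,6} and {2} and {8}.
Split {4,10} by δ(·,y) → {4} and {10}.
Stable partition: {0} | {5,6} | {4} | {9} | {2} | {8} | {10} — 7 equivalence classes.
State 6 belongs to the block {5,6}, which has 2 states.

2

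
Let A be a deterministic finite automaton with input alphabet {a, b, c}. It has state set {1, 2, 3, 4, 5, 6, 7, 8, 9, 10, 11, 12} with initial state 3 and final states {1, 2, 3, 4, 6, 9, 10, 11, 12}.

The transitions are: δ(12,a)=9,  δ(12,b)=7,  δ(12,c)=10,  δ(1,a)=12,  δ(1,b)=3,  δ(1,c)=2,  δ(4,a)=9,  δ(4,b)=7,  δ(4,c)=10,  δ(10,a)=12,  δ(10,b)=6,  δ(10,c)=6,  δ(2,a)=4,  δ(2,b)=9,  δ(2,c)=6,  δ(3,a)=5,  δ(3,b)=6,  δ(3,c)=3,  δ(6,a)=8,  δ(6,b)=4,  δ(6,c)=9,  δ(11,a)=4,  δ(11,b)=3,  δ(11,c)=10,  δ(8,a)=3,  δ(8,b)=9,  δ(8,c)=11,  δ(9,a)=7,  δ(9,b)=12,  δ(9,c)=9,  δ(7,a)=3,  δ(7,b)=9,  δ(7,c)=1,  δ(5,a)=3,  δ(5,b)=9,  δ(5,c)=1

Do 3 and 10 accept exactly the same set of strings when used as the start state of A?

All states are reachable from the start state.
Start with accepting vs non-accepting: {1,2,3,4,6,9,10,11,12} | {5,7,8}.
Refine {1,2,3,4,6,9,10,11,12} on symbol a: members go to different blocks, giving {1,2,4,10,11,12} and {3,6,9}.
Refine {1,2,4,10,11,12} on symbol a: members go to different blocks, giving {1,2,10,11} and {4,12}.
On input c, block {1,2,10,11} splits into {1,11} and {2,10}.
Split {3,6,9} by δ(·,b) → {6,9} and {3}.
Stable partition: {1,11} | {5,7,8} | {6,9} | {4,12} | {2,10} | {3} — 6 equivalence classes.
3 and 10 end up in different blocks, so they are distinguishable. For instance, the string 'a' is accepted from only 10.

No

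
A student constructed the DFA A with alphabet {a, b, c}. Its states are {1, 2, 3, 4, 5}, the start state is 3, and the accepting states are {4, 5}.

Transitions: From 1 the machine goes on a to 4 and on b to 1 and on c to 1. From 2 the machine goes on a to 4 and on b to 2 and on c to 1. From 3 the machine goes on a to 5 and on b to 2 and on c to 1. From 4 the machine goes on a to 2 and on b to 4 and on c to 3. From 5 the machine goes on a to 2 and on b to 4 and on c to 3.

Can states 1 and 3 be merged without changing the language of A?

Start with accepting vs non-accepting: {4,5} | {1,2,3}.
The partition is now stable with 2 blocks: {4,5} | {1,2,3}.
1 and 3 lie in the same block of the stable partition, so they are equivalent — no string distinguishes them.

Yes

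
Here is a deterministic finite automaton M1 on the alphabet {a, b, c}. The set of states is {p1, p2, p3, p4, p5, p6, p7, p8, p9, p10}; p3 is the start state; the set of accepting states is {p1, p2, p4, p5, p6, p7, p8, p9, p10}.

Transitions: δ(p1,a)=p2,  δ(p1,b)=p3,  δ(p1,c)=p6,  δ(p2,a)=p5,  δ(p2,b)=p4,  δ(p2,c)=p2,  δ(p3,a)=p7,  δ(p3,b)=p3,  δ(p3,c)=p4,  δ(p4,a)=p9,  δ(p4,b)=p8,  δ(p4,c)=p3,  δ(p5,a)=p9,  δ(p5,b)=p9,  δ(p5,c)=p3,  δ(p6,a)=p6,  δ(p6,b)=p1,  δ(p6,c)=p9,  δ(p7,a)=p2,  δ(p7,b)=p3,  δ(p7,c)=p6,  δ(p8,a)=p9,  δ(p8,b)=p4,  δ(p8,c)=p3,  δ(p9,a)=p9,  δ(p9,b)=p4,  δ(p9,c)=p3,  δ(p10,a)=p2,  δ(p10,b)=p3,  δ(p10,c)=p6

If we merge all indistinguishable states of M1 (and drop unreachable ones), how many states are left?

5

States {p10} cannot be reached from the start state, so discard them.
P0 = {p1,p2,p4,p5,p6,p7,p8,p9} | {p3}.
Refine {p1,p2,p4,p5,p6,p7,p8,p9} on symbol b: members go to different blocks, giving {p2,p4,p5,p6,p8,p9} and {p1,p7}.
Refine {p2,p4,p5,p6,p8,p9} on symbol b: members go to different blocks, giving {p2,p4,p5,p8,p9} and {p6}.
Split {p2,p4,p5,p8,p9} by δ(·,c) → {p4,p5,p8,p9} and {p2}.
No further refinement is possible. Final partition (5 blocks): {p4,p5,p8,p9} | {p3} | {p1,p7} | {p6} | {p2}.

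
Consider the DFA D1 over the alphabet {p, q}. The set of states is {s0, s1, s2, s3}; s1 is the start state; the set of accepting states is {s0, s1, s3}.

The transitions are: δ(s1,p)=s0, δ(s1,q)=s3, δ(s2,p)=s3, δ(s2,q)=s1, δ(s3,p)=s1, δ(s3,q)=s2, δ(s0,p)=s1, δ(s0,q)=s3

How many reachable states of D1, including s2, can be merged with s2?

1

All states are reachable from the start state.
Initial partition by acceptance: {s0,s1,s3} | {s2}.
Split {s0,s1,s3} by δ(·,q) → {s0,s1} and {s3}.
No further refinement is possible. Final partition (3 blocks): {s0,s1} | {s2} | {s3}.
State s2 belongs to the block {s2}, which has 1 states.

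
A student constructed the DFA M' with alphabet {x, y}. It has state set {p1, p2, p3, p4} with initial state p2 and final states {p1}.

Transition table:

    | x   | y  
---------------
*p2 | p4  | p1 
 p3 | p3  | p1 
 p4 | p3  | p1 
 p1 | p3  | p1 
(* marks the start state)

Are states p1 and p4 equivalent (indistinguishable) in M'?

No

P0 = {p1} | {p2,p3,p4}.
The partition is now stable with 2 blocks: {p1} | {p2,p3,p4}.
p1 and p4 end up in different blocks, so they are distinguishable. For instance, the string 'ε' is accepted from only p1.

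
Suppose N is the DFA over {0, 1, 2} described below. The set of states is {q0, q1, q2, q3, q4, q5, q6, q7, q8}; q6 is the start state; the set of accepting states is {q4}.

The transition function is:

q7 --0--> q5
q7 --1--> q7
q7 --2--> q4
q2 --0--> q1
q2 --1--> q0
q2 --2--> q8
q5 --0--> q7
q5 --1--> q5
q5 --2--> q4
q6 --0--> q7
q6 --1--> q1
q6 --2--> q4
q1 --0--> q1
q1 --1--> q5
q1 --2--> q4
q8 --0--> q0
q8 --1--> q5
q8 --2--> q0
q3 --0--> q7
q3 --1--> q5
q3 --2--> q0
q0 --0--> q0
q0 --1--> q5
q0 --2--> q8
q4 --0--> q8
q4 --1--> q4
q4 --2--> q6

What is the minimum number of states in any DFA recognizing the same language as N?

Reachable states from the start: {q0,q1,q4,q5,q6,q7,q8}. Unreachable: {q2,q3} — drop them.
Initial partition by acceptance: {q4} | {q0,q1,q5,q6,q7,q8}.
Split {q0,q1,q5,q6,q7,q8} by δ(·,2) → {q1,q5,q6,q7} and {q0,q8}.
The partition is now stable with 3 blocks: {q4} | {q1,q5,q6,q7} | {q0,q8}.

3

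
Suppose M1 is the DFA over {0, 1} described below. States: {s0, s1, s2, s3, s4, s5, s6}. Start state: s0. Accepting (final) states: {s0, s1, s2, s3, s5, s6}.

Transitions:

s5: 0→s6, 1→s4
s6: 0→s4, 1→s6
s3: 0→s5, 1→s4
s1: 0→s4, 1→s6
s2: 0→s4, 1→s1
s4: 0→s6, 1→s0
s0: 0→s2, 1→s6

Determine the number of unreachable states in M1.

Starting at s0 and following transitions, the reachable set is {s0, s1, s2, s4, s6}. That leaves s3, s5 unreachable — 2 in total.

2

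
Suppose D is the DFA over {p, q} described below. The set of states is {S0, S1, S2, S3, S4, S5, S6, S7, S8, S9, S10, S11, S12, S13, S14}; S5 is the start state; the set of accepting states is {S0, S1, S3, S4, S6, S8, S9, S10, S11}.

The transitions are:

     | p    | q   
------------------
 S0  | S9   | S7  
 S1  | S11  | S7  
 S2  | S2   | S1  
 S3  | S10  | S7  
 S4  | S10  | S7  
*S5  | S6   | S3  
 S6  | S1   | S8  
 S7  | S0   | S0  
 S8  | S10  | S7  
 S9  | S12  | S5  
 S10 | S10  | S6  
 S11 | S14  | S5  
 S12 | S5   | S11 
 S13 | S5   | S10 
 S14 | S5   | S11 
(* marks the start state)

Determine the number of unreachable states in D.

BFS from S5 reaches {S0, S1, S3, S5, S6, S7, S8, S9, S10, S11, S12, S14}; the 3 state(s) S2, S4, S13 are never visited.

3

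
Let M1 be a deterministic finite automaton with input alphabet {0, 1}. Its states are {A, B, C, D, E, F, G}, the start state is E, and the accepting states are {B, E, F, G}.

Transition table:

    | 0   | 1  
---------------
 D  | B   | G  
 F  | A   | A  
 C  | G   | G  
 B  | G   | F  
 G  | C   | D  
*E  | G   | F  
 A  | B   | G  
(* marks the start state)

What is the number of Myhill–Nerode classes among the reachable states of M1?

Every state is reachable, so we keep all 7.
Initial partition by acceptance: {B,E,F,G} | {A,C,D}.
On input 0, block {B,E,F,G} splits into {B,E} and {F,G}.
Refine {A,C,D} on symbol 0: members go to different blocks, giving {A,D} and {C}.
Refine {F,G} on symbol 0: members go to different blocks, giving {F} and {G}.
Stable partition: {B,E} | {A,D} | {F} | {C} | {G} — 5 equivalence classes.

5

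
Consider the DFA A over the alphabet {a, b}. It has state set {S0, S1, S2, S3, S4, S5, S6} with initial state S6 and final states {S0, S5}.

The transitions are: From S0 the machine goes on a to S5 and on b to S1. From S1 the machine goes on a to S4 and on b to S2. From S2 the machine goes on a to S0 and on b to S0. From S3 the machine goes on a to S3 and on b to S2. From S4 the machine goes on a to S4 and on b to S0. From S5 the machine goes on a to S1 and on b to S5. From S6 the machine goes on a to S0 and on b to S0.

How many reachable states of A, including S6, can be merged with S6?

States {S3} cannot be reached from the start state, so discard them.
Start with accepting vs non-accepting: {S0,S5} | {S1,S2,S4,S6}.
Split {S0,S5} by δ(·,a) → {S0} and {S5}.
Split {S1,S2,S4,S6} by δ(·,a) → {S1,S4} and {S2,S6}.
Split {S1,S4} by δ(·,b) → {S1} and {S4}.
Stable partition: {S0} | {S1} | {S5} | {S2,S6} | {S4} — 5 equivalence classes.
State S6 belongs to the block {S2,S6}, which has 2 states.

2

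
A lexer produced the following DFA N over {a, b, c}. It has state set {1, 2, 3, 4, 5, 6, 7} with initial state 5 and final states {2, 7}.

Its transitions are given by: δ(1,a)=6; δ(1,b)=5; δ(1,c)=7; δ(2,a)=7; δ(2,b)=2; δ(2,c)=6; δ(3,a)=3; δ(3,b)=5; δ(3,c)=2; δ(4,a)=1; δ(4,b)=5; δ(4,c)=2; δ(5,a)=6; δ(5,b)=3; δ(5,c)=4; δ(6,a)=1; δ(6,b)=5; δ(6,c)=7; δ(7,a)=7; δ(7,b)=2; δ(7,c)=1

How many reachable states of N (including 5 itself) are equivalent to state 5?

1

Every state is reachable, so we keep all 7.
Start with accepting vs non-accepting: {2,7} | {1,3,4,5,6}.
Split {1,3,4,5,6} by δ(·,c) → {1,3,4,6} and {5}.
No further refinement is possible. Final partition (3 blocks): {2,7} | {1,3,4,6} | {5}.
State 5 belongs to the block {5}, which has 1 states.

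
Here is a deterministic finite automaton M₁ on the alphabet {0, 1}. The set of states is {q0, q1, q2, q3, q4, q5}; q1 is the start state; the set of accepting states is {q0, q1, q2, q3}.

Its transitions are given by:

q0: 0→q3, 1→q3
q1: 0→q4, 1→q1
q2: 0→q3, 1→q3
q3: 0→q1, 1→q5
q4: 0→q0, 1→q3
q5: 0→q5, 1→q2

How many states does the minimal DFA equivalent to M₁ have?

Start with accepting vs non-accepting: {q0,q1,q2,q3} | {q4,q5}.
Split {q0,q1,q2,q3} by δ(·,0) → {q0,q2,q3} and {q1}.
Refine {q0,q2,q3} on symbol 0: members go to different blocks, giving {q0,q2} and {q3}.
On input 0, block {q4,q5} splits into {q4} and {q5}.
Stable partition: {q0,q2} | {q4} | {q1} | {q3} | {q5} — 5 equivalence classes.

5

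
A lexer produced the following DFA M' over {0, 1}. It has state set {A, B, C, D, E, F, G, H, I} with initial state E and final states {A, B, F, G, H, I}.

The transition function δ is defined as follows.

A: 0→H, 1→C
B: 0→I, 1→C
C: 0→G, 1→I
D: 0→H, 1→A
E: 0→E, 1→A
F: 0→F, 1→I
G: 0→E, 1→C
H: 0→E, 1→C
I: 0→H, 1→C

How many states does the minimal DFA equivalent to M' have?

First remove the unreachable states {B,D,F}; 6 states remain.
Initial partition by acceptance: {A,G,H,I} | {C,E}.
Split {A,G,H,I} by δ(·,0) → {A,I} and {G,H}.
On input 0, block {C,E} splits into {C} and {E}.
The partition is now stable with 4 blocks: {A,I} | {C} | {G,H} | {E}.

4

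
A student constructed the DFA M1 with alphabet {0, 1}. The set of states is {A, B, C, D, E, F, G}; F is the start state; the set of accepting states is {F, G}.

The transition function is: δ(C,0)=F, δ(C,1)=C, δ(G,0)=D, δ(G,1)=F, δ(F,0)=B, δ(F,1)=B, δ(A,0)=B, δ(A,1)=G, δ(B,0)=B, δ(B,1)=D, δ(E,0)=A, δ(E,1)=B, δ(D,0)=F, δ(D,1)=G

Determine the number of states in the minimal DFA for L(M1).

States {A,C,E} cannot be reached from the start state, so discard them.
Start with accepting vs non-accepting: {F,G} | {B,D}.
On input 1, block {F,G} splits into {F} and {G}.
Split {B,D} by δ(·,0) → {B} and {D}.
Stable partition: {F} | {B} | {G} | {D} — 4 equivalence classes.

4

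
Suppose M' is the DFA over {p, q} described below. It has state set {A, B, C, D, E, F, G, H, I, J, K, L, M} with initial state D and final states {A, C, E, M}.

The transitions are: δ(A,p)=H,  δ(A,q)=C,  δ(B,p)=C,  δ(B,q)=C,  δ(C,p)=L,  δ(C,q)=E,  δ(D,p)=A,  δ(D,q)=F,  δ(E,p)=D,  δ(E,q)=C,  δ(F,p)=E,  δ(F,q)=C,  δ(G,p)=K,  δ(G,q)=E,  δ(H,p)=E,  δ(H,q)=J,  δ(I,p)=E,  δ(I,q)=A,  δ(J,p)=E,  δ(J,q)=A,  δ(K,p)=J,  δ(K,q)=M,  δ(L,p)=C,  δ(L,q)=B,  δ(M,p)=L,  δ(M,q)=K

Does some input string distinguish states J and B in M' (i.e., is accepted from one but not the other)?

States {G,I,K,M} cannot be reached from the start state, so discard them.
P0 = {A,C,E} | {B,D,F,H,J,L}.
Refine {B,D,F,H,J,L} on symbol q: members go to different blocks, giving {B,F,J} and {D,H,L}.
No further refinement is possible. Final partition (3 blocks): {A,C,E} | {B,F,J} | {D,H,L}.
J and B lie in the same block of the stable partition, so they are equivalent — no string distinguishes them.

No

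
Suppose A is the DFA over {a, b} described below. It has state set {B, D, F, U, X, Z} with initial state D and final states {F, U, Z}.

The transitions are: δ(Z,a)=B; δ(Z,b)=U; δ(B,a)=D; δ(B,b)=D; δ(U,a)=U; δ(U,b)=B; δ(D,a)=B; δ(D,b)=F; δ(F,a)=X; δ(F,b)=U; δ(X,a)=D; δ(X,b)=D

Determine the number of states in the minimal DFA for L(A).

4

States {Z} cannot be reached from the start state, so discard them.
Initial partition by acceptance: {F,U} | {B,D,X}.
Split {F,U} by δ(·,a) → {U} and {F}.
On input b, block {B,D,X} splits into {B,X} and {D}.
Stable partition: {U} | {B,X} | {F} | {D} — 4 equivalence classes.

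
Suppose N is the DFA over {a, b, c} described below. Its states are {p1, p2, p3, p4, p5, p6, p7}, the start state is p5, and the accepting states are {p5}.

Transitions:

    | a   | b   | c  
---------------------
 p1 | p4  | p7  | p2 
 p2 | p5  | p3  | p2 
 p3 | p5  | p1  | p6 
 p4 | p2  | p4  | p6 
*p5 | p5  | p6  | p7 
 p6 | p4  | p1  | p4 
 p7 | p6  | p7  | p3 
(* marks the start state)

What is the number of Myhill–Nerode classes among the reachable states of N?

7

Every state is reachable, so we keep all 7.
Initial partition by acceptance: {p5} | {p1,p2,p3,p4,p6,p7}.
Refine {p1,p2,p3,p4,p6,p7} on symbol a: members go to different blocks, giving {p1,p4,p6,p7} and {p2,p3}.
On input a, block {p1,p4,p6,p7} splits into {p1,p6,p7} and {p4}.
Split {p1,p6,p7} by δ(·,a) → {p1,p6} and {p7}.
Refine {p1,p6} on symbol b: members go to different blocks, giving {p1} and {p6}.
On input b, block {p2,p3} splits into {p2} and {p3}.
Stable partition: {p5} | {p1} | {p2} | {p4} | {p7} | {p6} | {p3} — 7 equivalence classes.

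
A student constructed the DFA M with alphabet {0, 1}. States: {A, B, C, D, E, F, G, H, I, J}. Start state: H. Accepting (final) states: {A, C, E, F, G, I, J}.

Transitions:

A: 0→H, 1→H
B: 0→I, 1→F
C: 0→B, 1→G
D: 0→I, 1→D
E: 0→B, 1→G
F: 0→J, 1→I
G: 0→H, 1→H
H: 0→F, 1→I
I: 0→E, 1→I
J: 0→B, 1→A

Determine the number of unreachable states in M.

2

No path from H leads to C, D; the other 8 states are all reachable.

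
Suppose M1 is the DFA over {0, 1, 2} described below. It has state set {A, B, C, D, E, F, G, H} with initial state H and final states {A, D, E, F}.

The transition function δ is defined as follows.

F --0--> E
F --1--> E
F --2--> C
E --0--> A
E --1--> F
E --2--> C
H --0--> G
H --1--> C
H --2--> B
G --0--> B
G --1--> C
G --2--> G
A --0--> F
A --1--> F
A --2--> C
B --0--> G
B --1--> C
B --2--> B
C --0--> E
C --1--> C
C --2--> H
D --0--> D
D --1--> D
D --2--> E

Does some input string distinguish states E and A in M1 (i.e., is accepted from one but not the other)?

First remove the unreachable states {D}; 7 states remain.
Initial partition by acceptance: {A,E,F} | {B,C,G,H}.
On input 0, block {B,C,G,H} splits into {B,G,H} and {C}.
The partition is now stable with 3 blocks: {A,E,F} | {B,G,H} | {C}.
E and A lie in the same block of the stable partition, so they are equivalent — no string distinguishes them.

No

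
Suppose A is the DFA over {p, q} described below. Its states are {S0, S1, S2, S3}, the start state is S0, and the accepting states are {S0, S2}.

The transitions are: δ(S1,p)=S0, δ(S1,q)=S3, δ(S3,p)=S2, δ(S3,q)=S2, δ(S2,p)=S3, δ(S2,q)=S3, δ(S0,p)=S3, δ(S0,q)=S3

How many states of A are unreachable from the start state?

1

BFS from S0 reaches {S0, S2, S3}; the 1 state(s) S1 are never visited.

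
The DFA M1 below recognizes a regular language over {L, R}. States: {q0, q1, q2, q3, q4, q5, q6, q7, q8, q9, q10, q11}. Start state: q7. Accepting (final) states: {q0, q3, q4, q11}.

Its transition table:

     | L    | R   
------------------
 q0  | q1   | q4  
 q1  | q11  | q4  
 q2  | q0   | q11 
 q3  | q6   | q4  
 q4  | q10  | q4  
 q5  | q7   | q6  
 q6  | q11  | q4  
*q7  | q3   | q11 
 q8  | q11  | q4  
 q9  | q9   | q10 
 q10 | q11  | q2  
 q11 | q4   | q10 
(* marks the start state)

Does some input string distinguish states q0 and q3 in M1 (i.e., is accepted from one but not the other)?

No

Reachable states from the start: {q0,q1,q2,q3,q4,q6,q7,q10,q11}. Unreachable: {q5,q8,q9} — drop them.
Start with accepting vs non-accepting: {q0,q3,q4,q11} | {q1,q2,q6,q7,q10}.
On input L, block {q0,q3,q4,q11} splits into {q0,q3,q4} and {q11}.
On input L, block {q1,q2,q6,q7,q10} splits into {q1,q6,q10} and {q2,q7}.
On input R, block {q1,q6,q10} splits into {q1,q6} and {q10}.
On input L, block {q0,q3,q4} splits into {q0,q3} and {q4}.
Stable partition: {q0,q3} | {q1,q6} | {q11} | {q2,q7} | {q10} | {q4} — 6 equivalence classes.
q0 and q3 lie in the same block of the stable partition, so they are equivalent — no string distinguishes them.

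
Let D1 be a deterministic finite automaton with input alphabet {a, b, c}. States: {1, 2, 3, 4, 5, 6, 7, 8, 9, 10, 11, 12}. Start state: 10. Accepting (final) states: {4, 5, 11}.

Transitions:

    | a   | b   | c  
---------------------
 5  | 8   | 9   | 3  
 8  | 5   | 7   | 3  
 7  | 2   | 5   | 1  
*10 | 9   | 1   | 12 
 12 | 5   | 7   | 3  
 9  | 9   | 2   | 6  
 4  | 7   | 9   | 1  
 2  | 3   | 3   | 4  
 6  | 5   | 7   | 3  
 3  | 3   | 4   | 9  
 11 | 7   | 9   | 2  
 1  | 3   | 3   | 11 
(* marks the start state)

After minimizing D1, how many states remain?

Start with accepting vs non-accepting: {4,5,11} | {1,2,3,6,7,8,9,10,12}.
On input a, block {1,2,3,6,7,8,9,10,12} splits into {1,2,3,7,9,10} and {6,8,12}.
Split {4,5,11} by δ(·,a) → {4,11} and {5}.
Refine {1,2,3,7,9,10} on symbol b: members go to different blocks, giving {1,2,9,10} and {3} and {7}.
On input a, block {1,2,9,10} splits into {1,2} and {9,10}.
No further refinement is possible. Final partition (7 blocks): {4,11} | {1,2} | {6,8,12} | {5} | {3} | {7} | {9,10}.

7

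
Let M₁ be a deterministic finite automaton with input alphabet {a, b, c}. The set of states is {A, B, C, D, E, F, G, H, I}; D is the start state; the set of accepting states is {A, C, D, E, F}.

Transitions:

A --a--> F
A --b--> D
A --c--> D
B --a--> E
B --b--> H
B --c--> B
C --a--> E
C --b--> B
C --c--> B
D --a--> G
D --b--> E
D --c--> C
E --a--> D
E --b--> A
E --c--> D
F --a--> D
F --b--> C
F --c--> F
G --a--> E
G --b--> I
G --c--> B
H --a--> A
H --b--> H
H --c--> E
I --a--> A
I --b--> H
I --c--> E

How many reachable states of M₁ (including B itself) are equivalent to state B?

Start with accepting vs non-accepting: {A,C,D,E,F} | {B,G,H,I}.
Refine {A,C,D,E,F} on symbol a: members go to different blocks, giving {A,C,E,F} and {D}.
Split {A,C,E,F} by δ(·,a) → {A,C} and {E,F}.
On input b, block {A,C} splits into {A} and {C}.
On input a, block {B,G,H,I} splits into {B,G} and {H,I}.
Refine {E,F} on symbol b: members go to different blocks, giving {E} and {F}.
Stable partition: {A} | {B,G} | {D} | {E} | {C} | {H,I} | {F} — 7 equivalence classes.
State B belongs to the block {B,G}, which has 2 states.

2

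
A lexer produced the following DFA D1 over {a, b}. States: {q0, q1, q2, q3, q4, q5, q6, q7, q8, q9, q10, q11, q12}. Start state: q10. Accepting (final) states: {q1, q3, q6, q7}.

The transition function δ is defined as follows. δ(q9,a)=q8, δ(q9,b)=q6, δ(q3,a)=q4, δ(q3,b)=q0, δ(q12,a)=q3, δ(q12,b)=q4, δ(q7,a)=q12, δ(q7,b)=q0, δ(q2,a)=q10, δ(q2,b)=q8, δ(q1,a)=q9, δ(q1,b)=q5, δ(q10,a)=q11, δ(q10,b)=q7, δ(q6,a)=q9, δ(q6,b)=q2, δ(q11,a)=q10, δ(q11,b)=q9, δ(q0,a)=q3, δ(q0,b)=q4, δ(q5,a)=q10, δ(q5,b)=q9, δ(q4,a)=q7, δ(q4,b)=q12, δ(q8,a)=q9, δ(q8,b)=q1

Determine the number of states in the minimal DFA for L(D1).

Start with accepting vs non-accepting: {q1,q3,q6,q7} | {q0,q2,q4,q5,q8,q9,q10,q11,q12}.
On input a, block {q0,q2,q4,q5,q8,q9,q10,q11,q12} splits into {q2,q5,q8,q9,q10,q11} and {q0,q4,q12}.
On input a, block {q1,q3,q6,q7} splits into {q1,q6} and {q3,q7}.
On input b, block {q2,q5,q8,q9,q10,q11} splits into {q2,q5,q11} and {q8,q9} and {q10}.
Stable partition: {q1,q6} | {q2,q5,q11} | {q0,q4,q12} | {q3,q7} | {q8,q9} | {q10} — 6 equivalence classes.

6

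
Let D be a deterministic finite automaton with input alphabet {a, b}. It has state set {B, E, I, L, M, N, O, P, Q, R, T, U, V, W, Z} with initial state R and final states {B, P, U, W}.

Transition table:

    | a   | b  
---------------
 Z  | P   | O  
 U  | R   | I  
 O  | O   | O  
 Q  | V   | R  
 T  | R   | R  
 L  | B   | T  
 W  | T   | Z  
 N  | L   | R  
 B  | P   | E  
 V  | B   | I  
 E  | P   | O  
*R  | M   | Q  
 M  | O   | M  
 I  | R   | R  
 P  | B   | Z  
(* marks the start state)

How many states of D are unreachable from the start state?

5

No path from R leads to L, N, T, U, W; the other 10 states are all reachable.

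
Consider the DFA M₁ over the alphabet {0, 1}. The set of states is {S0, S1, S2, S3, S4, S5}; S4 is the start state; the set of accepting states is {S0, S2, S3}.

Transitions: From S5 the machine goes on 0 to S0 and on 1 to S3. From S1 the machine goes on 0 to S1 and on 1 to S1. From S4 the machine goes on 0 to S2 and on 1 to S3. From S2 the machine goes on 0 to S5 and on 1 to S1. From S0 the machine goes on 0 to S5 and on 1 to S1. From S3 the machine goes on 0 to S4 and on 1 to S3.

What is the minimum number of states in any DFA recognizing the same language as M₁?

4

Every state is reachable, so we keep all 6.
P0 = {S0,S2,S3} | {S1,S4,S5}.
Refine {S0,S2,S3} on symbol 1: members go to different blocks, giving {S0,S2} and {S3}.
On input 0, block {S1,S4,S5} splits into {S4,S5} and {S1}.
No further refinement is possible. Final partition (4 blocks): {S0,S2} | {S4,S5} | {S3} | {S1}.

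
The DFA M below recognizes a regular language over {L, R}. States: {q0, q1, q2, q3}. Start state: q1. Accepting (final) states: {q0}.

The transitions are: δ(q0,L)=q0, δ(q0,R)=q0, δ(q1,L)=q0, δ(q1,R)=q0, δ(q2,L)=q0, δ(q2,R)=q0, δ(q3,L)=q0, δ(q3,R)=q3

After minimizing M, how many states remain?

Reachable states from the start: {q0,q1}. Unreachable: {q2,q3} — drop them.
P0 = {q0} | {q1}.
No further refinement is possible. Final partition (2 blocks): {q0} | {q1}.

2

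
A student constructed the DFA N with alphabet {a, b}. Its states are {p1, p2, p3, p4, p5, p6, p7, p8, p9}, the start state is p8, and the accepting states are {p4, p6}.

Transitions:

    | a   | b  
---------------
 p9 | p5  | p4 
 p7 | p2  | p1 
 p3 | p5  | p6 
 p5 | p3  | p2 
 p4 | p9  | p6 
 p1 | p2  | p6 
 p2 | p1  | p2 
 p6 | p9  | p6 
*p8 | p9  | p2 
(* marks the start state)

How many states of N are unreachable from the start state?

Starting at p8 and following transitions, the reachable set is {p1, p2, p3, p4, p5, p6, p8, p9}. That leaves p7 unreachable — 1 in total.

1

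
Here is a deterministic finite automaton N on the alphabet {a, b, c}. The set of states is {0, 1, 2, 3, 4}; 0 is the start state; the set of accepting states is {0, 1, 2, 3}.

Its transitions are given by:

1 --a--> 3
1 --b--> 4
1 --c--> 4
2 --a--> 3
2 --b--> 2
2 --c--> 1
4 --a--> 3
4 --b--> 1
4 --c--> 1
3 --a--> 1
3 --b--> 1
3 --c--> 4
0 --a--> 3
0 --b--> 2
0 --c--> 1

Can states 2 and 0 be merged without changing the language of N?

All states are reachable from the start state.
Initial partition by acceptance: {0,1,2,3} | {4}.
Refine {0,1,2,3} on symbol b: members go to different blocks, giving {0,2,3} and {1}.
Split {0,2,3} by δ(·,a) → {0,2} and {3}.
Stable partition: {0,2} | {4} | {1} | {3} — 4 equivalence classes.
2 and 0 lie in the same block of the stable partition, so they are equivalent — no string distinguishes them.

Yes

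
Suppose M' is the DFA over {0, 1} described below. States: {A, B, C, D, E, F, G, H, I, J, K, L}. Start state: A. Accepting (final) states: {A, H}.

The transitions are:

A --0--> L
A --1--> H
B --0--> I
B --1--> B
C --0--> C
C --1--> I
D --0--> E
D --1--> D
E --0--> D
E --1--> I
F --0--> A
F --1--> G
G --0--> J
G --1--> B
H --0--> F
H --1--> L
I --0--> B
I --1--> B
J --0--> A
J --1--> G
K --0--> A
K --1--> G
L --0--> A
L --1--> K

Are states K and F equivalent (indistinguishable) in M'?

Yes

States {C,D,E} cannot be reached from the start state, so discard them.
Initial partition by acceptance: {A,H} | {B,F,G,I,J,K,L}.
On input 1, block {A,H} splits into {A} and {H}.
Refine {B,F,G,I,J,K,L} on symbol 0: members go to different blocks, giving {F,J,K,L} and {B,G,I}.
Split {F,J,K,L} by δ(·,1) → {F,J,K} and {L}.
Split {B,G,I} by δ(·,0) → {B,I} and {G}.
Stable partition: {A} | {F,J,K} | {H} | {B,I} | {L} | {G} — 6 equivalence classes.
K and F lie in the same block of the stable partition, so they are equivalent — no string distinguishes them.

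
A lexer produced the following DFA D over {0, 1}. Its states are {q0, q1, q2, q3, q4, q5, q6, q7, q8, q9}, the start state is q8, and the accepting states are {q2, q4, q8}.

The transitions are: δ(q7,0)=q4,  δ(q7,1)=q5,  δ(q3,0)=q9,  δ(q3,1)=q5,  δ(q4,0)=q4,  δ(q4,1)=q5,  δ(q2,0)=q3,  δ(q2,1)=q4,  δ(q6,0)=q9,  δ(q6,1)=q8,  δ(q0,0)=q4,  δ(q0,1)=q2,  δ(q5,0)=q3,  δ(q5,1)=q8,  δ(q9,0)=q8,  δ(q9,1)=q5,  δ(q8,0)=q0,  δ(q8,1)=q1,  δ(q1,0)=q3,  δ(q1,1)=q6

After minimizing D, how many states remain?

9

States {q7} cannot be reached from the start state, so discard them.
Start with accepting vs non-accepting: {q2,q4,q8} | {q0,q1,q3,q5,q6,q9}.
On input 0, block {q2,q4,q8} splits into {q2,q8} and {q4}.
On input 1, block {q2,q8} splits into {q2} and {q8}.
Split {q0,q1,q3,q5,q6,q9} by δ(·,0) → {q1,q3,q5,q6} and {q0} and {q9}.
Split {q1,q3,q5,q6} by δ(·,0) → {q1,q5} and {q3,q6}.
On input 1, block {q1,q5} splits into {q1} and {q5}.
Refine {q3,q6} on symbol 1: members go to different blocks, giving {q3} and {q6}.
No further refinement is possible. Final partition (9 blocks): {q2} | {q1} | {q4} | {q8} | {q0} | {q9} | {q3} | {q5} | {q6}.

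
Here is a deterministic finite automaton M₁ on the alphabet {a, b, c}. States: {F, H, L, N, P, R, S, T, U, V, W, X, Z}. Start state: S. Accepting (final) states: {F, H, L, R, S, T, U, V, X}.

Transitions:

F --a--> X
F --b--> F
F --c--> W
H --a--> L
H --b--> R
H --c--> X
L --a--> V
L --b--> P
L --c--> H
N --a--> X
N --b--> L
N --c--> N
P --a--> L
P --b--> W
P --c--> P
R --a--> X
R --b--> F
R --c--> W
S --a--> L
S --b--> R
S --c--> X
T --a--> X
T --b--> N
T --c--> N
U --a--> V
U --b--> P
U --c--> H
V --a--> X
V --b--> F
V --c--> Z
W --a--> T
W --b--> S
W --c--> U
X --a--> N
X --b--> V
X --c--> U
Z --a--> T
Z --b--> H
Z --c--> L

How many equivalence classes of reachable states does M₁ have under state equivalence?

P0 = {F,H,L,R,S,T,U,V,X} | {N,P,W,Z}.
Refine {F,H,L,R,S,T,U,V,X} on symbol a: members go to different blocks, giving {F,H,L,R,S,T,U,V} and {X}.
On input a, block {F,H,L,R,S,T,U,V} splits into {H,L,S,U} and {F,R,T,V}.
On input a, block {H,L,S,U} splits into {H,S} and {L,U}.
Refine {N,P,W,Z} on symbol a: members go to different blocks, giving {W,Z} and {N} and {P}.
Refine {F,R,T,V} on symbol b: members go to different blocks, giving {F,R,V} and {T}.
Stable partition: {H,S} | {W,Z} | {X} | {F,R,V} | {L,U} | {N} | {P} | {T} — 8 equivalence classes.

8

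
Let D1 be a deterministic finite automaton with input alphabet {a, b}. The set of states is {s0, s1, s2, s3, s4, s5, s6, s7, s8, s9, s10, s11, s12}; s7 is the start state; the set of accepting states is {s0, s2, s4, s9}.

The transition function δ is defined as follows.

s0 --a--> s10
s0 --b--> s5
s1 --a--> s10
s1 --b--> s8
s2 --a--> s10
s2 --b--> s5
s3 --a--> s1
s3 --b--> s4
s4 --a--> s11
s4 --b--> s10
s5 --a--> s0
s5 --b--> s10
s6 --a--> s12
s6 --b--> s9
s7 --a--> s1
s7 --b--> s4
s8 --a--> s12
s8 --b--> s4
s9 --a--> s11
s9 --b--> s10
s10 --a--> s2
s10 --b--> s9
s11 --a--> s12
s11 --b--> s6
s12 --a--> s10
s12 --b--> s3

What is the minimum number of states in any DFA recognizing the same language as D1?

7

All states are reachable from the start state.
Start with accepting vs non-accepting: {s0,s2,s4,s9} | {s1,s3,s5,s6,s7,s8,s10,s11,s12}.
Refine {s1,s3,s5,s6,s7,s8,s10,s11,s12} on symbol a: members go to different blocks, giving {s1,s3,s6,s7,s8,s11,s12} and {s5,s10}.
Split {s0,s2,s4,s9} by δ(·,a) → {s0,s2} and {s4,s9}.
On input a, block {s1,s3,s6,s7,s8,s11,s12} splits into {s3,s6,s7,s8,s11} and {s1,s12}.
Split {s3,s6,s7,s8,s11} by δ(·,b) → {s3,s6,s7,s8} and {s11}.
Refine {s5,s10} on symbol b: members go to different blocks, giving {s5} and {s10}.
Stable partition: {s0,s2} | {s3,s6,s7,s8} | {s5} | {s4,s9} | {s1,s12} | {s11} | {s10} — 7 equivalence classes.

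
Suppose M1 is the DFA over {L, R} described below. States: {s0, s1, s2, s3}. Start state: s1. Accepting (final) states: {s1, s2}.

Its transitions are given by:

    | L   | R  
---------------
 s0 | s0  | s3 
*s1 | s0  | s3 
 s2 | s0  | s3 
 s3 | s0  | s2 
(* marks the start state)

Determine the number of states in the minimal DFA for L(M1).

3

All states are reachable from the start state.
Start with accepting vs non-accepting: {s1,s2} | {s0,s3}.
On input R, block {s0,s3} splits into {s0} and {s3}.
The partition is now stable with 3 blocks: {s1,s2} | {s0} | {s3}.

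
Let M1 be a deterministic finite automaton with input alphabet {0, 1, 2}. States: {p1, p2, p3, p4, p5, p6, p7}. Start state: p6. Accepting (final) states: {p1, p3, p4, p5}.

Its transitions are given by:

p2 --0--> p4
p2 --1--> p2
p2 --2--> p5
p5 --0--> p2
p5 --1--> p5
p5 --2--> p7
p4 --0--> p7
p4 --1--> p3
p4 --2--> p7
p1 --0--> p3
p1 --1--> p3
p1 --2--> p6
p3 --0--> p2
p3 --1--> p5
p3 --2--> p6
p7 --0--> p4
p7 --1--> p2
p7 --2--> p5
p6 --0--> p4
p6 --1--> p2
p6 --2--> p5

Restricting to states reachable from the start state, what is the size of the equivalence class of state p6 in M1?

3

Reachable states from the start: {p2,p3,p4,p5,p6,p7}. Unreachable: {p1} — drop them.
P0 = {p3,p4,p5} | {p2,p6,p7}.
Stable partition: {p3,p4,p5} | {p2,p6,p7} — 2 equivalence classes.
The equivalence class containing p6 is {p2,p6,p7}, of size 3.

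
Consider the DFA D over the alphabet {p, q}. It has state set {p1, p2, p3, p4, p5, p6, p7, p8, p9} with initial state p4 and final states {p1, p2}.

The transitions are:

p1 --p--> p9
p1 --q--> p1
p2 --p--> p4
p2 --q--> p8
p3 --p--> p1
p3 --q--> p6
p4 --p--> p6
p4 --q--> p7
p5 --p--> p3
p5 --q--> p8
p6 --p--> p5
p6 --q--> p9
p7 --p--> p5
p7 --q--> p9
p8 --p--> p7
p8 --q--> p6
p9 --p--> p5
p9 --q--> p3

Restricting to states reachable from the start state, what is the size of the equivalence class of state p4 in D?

2

Reachable states from the start: {p1,p3,p4,p5,p6,p7,p8,p9}. Unreachable: {p2} — drop them.
Start with accepting vs non-accepting: {p1} | {p3,p4,p5,p6,p7,p8,p9}.
Refine {p3,p4,p5,p6,p7,p8,p9} on symbol p: members go to different blocks, giving {p4,p5,p6,p7,p8,p9} and {p3}.
On input p, block {p4,p5,p6,p7,p8,p9} splits into {p4,p6,p7,p8,p9} and {p5}.
Refine {p4,p6,p7,p8,p9} on symbol p: members go to different blocks, giving {p6,p7,p9} and {p4,p8}.
Refine {p6,p7,p9} on symbol q: members go to different blocks, giving {p6,p7} and {p9}.
Stable partition: {p1} | {p6,p7} | {p3} | {p5} | {p4,p8} | {p9} — 6 equivalence classes.
The equivalence class containing p4 is {p4,p8}, of size 2.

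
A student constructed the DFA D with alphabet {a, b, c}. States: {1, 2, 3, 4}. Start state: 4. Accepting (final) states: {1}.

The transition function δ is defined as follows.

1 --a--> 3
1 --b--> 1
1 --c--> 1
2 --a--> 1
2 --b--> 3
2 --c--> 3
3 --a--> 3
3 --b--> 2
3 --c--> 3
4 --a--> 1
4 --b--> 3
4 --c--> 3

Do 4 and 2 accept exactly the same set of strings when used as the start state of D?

Yes

Initial partition by acceptance: {1} | {2,3,4}.
On input a, block {2,3,4} splits into {2,4} and {3}.
Stable partition: {1} | {2,4} | {3} — 3 equivalence classes.
4 and 2 lie in the same block of the stable partition, so they are equivalent — no string distinguishes them.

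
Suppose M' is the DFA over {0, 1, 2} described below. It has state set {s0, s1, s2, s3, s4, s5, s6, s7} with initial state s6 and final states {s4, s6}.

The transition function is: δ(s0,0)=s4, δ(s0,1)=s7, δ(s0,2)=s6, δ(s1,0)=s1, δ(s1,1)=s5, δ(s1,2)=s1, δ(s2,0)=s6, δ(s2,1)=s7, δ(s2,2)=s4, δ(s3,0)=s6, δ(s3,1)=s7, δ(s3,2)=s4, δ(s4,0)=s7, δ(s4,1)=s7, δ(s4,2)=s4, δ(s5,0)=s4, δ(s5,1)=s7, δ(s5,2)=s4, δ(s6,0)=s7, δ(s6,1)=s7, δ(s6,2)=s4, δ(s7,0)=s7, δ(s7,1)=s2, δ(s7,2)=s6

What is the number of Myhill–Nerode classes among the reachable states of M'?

3

States {s0,s1,s3,s5} cannot be reached from the start state, so discard them.
Start with accepting vs non-accepting: {s4,s6} | {s2,s7}.
Split {s2,s7} by δ(·,0) → {s2} and {s7}.
Stable partition: {s4,s6} | {s2} | {s7} — 3 equivalence classes.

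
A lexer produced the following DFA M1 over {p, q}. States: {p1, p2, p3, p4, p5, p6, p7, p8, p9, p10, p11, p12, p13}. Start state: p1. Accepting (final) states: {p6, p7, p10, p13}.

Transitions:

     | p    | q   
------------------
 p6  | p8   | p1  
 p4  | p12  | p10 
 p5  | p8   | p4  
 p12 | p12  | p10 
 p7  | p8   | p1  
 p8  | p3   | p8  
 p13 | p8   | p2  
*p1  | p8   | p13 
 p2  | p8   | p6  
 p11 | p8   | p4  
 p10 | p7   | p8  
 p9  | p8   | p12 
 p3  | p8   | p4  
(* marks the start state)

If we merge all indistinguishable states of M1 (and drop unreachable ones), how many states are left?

Reachable states from the start: {p1,p2,p3,p4,p6,p7,p8,p10,p12,p13}. Unreachable: {p5,p9,p11} — drop them.
Start with accepting vs non-accepting: {p6,p7,p10,p13} | {p1,p2,p3,p4,p8,p12}.
On input p, block {p6,p7,p10,p13} splits into {p6,p7,p13} and {p10}.
On input q, block {p1,p2,p3,p4,p8,p12} splits into {p1,p2} and {p3,p8} and {p4,p12}.
On input q, block {p3,p8} splits into {p3} and {p8}.
The partition is now stable with 6 blocks: {p6,p7,p13} | {p1,p2} | {p10} | {p3} | {p4,p12} | {p8}.

6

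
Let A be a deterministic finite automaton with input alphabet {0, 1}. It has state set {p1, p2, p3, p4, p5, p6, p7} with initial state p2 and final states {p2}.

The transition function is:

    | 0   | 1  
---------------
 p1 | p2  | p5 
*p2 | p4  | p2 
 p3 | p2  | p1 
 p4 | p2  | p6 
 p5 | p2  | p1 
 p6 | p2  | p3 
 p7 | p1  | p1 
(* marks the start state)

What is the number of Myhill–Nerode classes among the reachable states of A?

2

Reachable states from the start: {p1,p2,p3,p4,p5,p6}. Unreachable: {p7} — drop them.
Initial partition by acceptance: {p2} | {p1,p3,p4,p5,p6}.
No further refinement is possible. Final partition (2 blocks): {p2} | {p1,p3,p4,p5,p6}.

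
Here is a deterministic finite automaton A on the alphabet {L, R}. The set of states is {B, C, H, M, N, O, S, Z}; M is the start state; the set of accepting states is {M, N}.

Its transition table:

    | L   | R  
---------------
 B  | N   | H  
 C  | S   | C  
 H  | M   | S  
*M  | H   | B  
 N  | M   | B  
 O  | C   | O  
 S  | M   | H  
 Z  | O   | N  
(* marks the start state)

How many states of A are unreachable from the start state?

Starting at M and following transitions, the reachable set is {B, H, M, N, S}. That leaves C, O, Z unreachable — 3 in total.

3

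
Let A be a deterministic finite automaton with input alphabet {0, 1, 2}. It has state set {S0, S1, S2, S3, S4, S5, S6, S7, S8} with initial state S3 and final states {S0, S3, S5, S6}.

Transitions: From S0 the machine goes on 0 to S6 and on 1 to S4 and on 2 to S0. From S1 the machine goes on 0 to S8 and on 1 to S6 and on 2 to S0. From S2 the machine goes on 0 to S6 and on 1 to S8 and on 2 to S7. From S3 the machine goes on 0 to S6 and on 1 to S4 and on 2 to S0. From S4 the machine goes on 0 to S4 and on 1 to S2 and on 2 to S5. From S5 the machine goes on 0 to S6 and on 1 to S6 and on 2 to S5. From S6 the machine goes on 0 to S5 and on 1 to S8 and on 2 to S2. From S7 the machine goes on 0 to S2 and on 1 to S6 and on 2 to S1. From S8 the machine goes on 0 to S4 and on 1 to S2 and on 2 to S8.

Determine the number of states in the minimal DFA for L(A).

P0 = {S0,S3,S5,S6} | {S1,S2,S4,S7,S8}.
Split {S0,S3,S5,S6} by δ(·,1) → {S0,S3,S6} and {S5}.
Split {S0,S3,S6} by δ(·,0) → {S0,S3} and {S6}.
Split {S1,S2,S4,S7,S8} by δ(·,0) → {S1,S4,S7,S8} and {S2}.
On input 0, block {S1,S4,S7,S8} splits into {S1,S4,S8} and {S7}.
On input 1, block {S1,S4,S8} splits into {S4,S8} and {S1}.
Split {S4,S8} by δ(·,2) → {S4} and {S8}.
The partition is now stable with 8 blocks: {S0,S3} | {S4} | {S5} | {S6} | {S2} | {S7} | {S1} | {S8}.

8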